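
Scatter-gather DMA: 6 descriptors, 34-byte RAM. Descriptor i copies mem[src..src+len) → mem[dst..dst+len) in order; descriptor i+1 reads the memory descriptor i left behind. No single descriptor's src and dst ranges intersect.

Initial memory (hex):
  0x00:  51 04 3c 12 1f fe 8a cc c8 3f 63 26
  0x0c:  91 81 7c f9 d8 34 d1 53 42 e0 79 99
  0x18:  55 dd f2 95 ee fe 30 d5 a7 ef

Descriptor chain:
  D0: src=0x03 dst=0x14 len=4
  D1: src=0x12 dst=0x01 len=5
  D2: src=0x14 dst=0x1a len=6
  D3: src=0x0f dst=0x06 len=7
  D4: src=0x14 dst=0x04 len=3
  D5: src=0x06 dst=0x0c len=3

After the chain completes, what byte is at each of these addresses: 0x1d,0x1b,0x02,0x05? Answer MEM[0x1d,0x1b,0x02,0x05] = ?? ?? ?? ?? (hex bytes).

[0] 0x03->0x14 len=4 : 12 1f fe 8a
[1] 0x12->0x01 len=5 : d1 53 12 1f fe
[2] 0x14->0x1a len=6 : 12 1f fe 8a 55 dd
[3] 0x0f->0x06 len=7 : f9 d8 34 d1 53 12 1f
[4] 0x14->0x04 len=3 : 12 1f fe
[5] 0x06->0x0c len=3 : fe d8 34
query mem[0x1d]=0x8a, mem[0x1b]=0x1f, mem[0x02]=0x53, mem[0x05]=0x1f

MEM[0x1d,0x1b,0x02,0x05] = 8a 1f 53 1f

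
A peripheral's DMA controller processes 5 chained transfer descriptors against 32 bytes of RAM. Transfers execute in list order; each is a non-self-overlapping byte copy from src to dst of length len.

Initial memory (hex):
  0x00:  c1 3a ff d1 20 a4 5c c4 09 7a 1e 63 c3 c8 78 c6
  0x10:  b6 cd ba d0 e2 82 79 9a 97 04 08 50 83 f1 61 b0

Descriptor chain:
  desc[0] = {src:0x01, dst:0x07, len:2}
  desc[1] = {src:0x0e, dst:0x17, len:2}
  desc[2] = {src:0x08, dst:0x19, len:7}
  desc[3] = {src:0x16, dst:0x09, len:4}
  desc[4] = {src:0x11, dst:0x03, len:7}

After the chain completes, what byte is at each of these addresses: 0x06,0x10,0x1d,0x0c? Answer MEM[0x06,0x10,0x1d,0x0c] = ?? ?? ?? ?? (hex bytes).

[0] 0x01->0x07 len=2 : 3a ff
[1] 0x0e->0x17 len=2 : 78 c6
[2] 0x08->0x19 len=7 : ff 7a 1e 63 c3 c8 78
[3] 0x16->0x09 len=4 : 79 78 c6 ff
[4] 0x11->0x03 len=7 : cd ba d0 e2 82 79 78
query mem[0x06]=0xe2, mem[0x10]=0xb6, mem[0x1d]=0xc3, mem[0x0c]=0xff

MEM[0x06,0x10,0x1d,0x0c] = e2 b6 c3 ff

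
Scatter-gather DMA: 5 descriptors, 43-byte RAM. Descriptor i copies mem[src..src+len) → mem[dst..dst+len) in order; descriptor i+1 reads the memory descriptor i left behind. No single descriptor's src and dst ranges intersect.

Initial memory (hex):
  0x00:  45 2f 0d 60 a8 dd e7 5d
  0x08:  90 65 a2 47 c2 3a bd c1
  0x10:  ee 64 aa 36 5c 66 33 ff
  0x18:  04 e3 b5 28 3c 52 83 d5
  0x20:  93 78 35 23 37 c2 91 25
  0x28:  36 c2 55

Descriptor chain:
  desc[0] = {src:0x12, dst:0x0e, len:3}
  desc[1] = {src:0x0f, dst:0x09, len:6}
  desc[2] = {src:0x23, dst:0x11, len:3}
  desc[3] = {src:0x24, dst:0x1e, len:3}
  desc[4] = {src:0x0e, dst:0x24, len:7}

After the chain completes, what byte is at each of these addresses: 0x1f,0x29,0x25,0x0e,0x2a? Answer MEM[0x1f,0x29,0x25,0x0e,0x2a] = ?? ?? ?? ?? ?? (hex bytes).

  after D0: wrote 3B at 0x0e = aa365c
  after D1: wrote 6B at 0x09 = 365c64aa365c
  after D2: wrote 3B at 0x11 = 2337c2
  after D3: wrote 3B at 0x1e = 37c291
  after D4: wrote 7B at 0x24 = 5c365c2337c25c
query mem[0x1f]=0xc2, mem[0x29]=0xc2, mem[0x25]=0x36, mem[0x0e]=0x5c, mem[0x2a]=0x5c

MEM[0x1f,0x29,0x25,0x0e,0x2a] = c2 c2 36 5c 5c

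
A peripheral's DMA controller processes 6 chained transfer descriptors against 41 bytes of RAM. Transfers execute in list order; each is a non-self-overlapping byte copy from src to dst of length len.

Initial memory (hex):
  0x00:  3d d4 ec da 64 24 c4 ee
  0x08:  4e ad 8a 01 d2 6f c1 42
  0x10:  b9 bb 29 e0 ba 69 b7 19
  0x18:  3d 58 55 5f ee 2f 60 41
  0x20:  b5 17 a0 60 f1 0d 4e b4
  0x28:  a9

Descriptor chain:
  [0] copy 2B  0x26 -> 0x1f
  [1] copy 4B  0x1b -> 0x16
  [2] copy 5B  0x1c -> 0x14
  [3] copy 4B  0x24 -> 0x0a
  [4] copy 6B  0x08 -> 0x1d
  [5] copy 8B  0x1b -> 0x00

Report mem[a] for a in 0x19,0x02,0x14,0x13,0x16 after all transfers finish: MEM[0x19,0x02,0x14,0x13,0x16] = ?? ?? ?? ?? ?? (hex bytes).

[0] 0x26->0x1f len=2 : 4e b4
[1] 0x1b->0x16 len=4 : 5f ee 2f 60
[2] 0x1c->0x14 len=5 : ee 2f 60 4e b4
[3] 0x24->0x0a len=4 : f1 0d 4e b4
[4] 0x08->0x1d len=6 : 4e ad f1 0d 4e b4
[5] 0x1b->0x00 len=8 : 5f ee 4e ad f1 0d 4e b4
query mem[0x19]=0x60, mem[0x02]=0x4e, mem[0x14]=0xee, mem[0x13]=0xe0, mem[0x16]=0x60

MEM[0x19,0x02,0x14,0x13,0x16] = 60 4e ee e0 60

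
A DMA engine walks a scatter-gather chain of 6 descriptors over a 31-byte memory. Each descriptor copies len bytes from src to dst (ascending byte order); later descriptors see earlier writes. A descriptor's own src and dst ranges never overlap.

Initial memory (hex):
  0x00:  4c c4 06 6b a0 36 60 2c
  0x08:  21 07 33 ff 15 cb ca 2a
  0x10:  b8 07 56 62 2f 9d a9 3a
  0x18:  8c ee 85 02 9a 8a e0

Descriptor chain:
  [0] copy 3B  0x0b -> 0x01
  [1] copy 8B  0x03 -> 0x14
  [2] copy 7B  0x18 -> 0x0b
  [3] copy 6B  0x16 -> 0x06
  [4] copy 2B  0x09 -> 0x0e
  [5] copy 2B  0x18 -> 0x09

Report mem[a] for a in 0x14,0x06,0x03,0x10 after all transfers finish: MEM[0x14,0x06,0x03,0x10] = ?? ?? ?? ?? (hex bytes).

  after D0: wrote 3B at 0x01 = ff15cb
  after D1: wrote 8B at 0x14 = cba036602c210733
  after D2: wrote 7B at 0x0b = 2c2107339a8ae0
  after D3: wrote 6B at 0x06 = 36602c210733
  after D4: wrote 2B at 0x0e = 2107
  after D5: wrote 2B at 0x09 = 2c21
query mem[0x14]=0xcb, mem[0x06]=0x36, mem[0x03]=0xcb, mem[0x10]=0x8a

MEM[0x14,0x06,0x03,0x10] = cb 36 cb 8a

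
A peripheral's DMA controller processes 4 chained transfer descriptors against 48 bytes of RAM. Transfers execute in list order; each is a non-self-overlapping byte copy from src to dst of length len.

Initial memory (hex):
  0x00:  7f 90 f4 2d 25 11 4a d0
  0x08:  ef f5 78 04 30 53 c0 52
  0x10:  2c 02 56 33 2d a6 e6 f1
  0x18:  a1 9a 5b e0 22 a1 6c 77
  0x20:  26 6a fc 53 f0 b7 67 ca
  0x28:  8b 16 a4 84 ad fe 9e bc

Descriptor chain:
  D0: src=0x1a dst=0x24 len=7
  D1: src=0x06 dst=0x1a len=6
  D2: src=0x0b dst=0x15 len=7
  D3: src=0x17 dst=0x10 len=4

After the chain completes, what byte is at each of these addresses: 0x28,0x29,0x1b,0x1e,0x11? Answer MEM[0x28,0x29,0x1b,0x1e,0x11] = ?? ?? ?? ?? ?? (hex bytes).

  after D0: wrote 7B at 0x24 = 5be022a16c7726
  after D1: wrote 6B at 0x1a = 4ad0eff57804
  after D2: wrote 7B at 0x15 = 043053c0522c02
  after D3: wrote 4B at 0x10 = 53c0522c
query mem[0x28]=0x6c, mem[0x29]=0x77, mem[0x1b]=0x02, mem[0x1e]=0x78, mem[0x11]=0xc0

MEM[0x28,0x29,0x1b,0x1e,0x11] = 6c 77 02 78 c0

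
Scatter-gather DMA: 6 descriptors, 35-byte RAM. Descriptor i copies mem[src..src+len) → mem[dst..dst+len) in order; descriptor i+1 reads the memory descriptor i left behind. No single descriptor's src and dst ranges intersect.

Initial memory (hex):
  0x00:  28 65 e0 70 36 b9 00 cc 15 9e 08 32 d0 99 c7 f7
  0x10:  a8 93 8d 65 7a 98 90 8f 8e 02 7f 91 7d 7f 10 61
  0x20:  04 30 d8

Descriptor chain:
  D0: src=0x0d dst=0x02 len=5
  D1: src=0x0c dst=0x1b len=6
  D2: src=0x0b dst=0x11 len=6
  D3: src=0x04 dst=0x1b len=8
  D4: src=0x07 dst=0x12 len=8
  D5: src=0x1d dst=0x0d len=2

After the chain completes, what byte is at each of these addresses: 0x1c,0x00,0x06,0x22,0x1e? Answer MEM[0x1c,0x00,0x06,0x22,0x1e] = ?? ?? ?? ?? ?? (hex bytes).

MEM[0x1c,0x00,0x06,0x22,0x1e] = a8 28 93 32 cc

D0: mem[0x02..0x06] <- [99 c7 f7 a8 93]
D1: mem[0x1b..0x20] <- [d0 99 c7 f7 a8 93]
D2: mem[0x11..0x16] <- [32 d0 99 c7 f7 a8]
D3: mem[0x1b..0x22] <- [f7 a8 93 cc 15 9e 08 32]
D4: mem[0x12..0x19] <- [cc 15 9e 08 32 d0 99 c7]
D5: mem[0x0d..0x0e] <- [93 cc]
query mem[0x1c]=0xa8, mem[0x00]=0x28, mem[0x06]=0x93, mem[0x22]=0x32, mem[0x1e]=0xcc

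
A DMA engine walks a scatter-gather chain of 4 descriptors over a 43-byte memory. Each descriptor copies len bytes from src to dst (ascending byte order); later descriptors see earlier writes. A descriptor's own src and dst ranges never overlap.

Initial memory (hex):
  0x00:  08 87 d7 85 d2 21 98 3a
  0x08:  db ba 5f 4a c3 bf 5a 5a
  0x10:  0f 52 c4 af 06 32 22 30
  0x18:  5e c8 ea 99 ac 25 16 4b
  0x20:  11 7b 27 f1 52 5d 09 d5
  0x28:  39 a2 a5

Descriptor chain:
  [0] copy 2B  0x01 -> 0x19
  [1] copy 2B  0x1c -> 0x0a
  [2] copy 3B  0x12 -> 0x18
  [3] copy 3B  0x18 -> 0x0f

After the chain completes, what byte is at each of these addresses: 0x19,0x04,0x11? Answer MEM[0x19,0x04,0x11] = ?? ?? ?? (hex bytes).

#0 dst[0x19+2] := {0x87,0xd7}
#1 dst[0x0a+2] := {0xac,0x25}
#2 dst[0x18+3] := {0xc4,0xaf,0x06}
#3 dst[0x0f+3] := {0xc4,0xaf,0x06}
query mem[0x19]=0xaf, mem[0x04]=0xd2, mem[0x11]=0x06

MEM[0x19,0x04,0x11] = af d2 06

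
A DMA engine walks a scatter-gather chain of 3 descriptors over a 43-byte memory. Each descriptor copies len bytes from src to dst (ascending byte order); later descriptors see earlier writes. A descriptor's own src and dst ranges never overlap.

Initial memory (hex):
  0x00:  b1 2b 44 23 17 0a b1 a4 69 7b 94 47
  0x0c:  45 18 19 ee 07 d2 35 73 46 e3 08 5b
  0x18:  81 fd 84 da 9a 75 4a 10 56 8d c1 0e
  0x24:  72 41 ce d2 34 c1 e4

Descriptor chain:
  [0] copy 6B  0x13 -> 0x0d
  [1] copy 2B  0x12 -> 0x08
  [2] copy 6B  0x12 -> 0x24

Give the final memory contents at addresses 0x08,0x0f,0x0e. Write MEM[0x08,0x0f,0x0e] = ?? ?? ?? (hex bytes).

D0: mem[0x0d..0x12] <- [73 46 e3 08 5b 81]
D1: mem[0x08..0x09] <- [81 73]
D2: mem[0x24..0x29] <- [81 73 46 e3 08 5b]
query mem[0x08]=0x81, mem[0x0f]=0xe3, mem[0x0e]=0x46

MEM[0x08,0x0f,0x0e] = 81 e3 46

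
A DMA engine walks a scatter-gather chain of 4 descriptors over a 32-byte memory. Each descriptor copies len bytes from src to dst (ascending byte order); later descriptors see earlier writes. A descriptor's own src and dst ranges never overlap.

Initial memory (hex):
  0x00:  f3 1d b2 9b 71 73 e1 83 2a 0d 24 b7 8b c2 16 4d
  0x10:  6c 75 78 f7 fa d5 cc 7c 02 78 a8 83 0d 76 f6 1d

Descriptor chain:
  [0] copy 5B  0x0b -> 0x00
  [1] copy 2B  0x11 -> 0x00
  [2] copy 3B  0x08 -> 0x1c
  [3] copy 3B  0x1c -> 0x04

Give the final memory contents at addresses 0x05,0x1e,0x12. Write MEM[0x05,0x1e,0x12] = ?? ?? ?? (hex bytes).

#0 dst[0x00+5] := {0xb7,0x8b,0xc2,0x16,0x4d}
#1 dst[0x00+2] := {0x75,0x78}
#2 dst[0x1c+3] := {0x2a,0x0d,0x24}
#3 dst[0x04+3] := {0x2a,0x0d,0x24}
query mem[0x05]=0x0d, mem[0x1e]=0x24, mem[0x12]=0x78

MEM[0x05,0x1e,0x12] = 0d 24 78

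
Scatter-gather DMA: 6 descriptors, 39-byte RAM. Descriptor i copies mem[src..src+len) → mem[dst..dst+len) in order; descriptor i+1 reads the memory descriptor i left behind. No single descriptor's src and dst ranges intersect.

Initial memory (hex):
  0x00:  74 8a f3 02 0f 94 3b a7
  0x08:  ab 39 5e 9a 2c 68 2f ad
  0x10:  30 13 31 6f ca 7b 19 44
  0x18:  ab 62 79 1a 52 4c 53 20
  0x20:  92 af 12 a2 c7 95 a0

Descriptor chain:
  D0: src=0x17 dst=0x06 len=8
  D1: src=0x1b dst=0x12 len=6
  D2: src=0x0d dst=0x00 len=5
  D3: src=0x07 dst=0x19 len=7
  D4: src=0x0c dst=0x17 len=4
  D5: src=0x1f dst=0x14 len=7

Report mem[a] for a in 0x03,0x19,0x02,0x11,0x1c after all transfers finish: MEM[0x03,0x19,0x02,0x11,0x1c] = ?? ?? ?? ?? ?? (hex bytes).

MEM[0x03,0x19,0x02,0x11,0x1c] = 30 c7 ad 13 1a

D0: mem[0x06..0x0d] <- [44 ab 62 79 1a 52 4c 53]
D1: mem[0x12..0x17] <- [1a 52 4c 53 20 92]
D2: mem[0x00..0x04] <- [53 2f ad 30 13]
D3: mem[0x19..0x1f] <- [ab 62 79 1a 52 4c 53]
D4: mem[0x17..0x1a] <- [4c 53 2f ad]
D5: mem[0x14..0x1a] <- [53 92 af 12 a2 c7 95]
query mem[0x03]=0x30, mem[0x19]=0xc7, mem[0x02]=0xad, mem[0x11]=0x13, mem[0x1c]=0x1a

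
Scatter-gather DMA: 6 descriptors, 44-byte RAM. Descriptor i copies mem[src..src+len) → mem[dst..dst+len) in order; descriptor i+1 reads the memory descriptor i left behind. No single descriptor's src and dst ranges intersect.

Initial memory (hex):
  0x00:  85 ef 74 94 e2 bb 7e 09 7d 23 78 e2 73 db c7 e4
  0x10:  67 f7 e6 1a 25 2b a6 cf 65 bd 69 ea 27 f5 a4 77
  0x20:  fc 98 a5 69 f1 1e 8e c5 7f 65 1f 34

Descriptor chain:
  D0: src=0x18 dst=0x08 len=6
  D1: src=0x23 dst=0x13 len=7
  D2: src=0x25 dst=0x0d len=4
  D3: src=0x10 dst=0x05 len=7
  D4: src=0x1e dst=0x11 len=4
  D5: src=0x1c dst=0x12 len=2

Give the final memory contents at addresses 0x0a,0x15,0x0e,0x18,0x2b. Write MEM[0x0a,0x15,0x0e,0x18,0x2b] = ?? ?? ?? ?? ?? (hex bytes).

MEM[0x0a,0x15,0x0e,0x18,0x2b] = 1e 1e 8e 7f 34

D0: mem[0x08..0x0d] <- [65 bd 69 ea 27 f5]
D1: mem[0x13..0x19] <- [69 f1 1e 8e c5 7f 65]
D2: mem[0x0d..0x10] <- [1e 8e c5 7f]
D3: mem[0x05..0x0b] <- [7f f7 e6 69 f1 1e 8e]
D4: mem[0x11..0x14] <- [a4 77 fc 98]
D5: mem[0x12..0x13] <- [27 f5]
query mem[0x0a]=0x1e, mem[0x15]=0x1e, mem[0x0e]=0x8e, mem[0x18]=0x7f, mem[0x2b]=0x34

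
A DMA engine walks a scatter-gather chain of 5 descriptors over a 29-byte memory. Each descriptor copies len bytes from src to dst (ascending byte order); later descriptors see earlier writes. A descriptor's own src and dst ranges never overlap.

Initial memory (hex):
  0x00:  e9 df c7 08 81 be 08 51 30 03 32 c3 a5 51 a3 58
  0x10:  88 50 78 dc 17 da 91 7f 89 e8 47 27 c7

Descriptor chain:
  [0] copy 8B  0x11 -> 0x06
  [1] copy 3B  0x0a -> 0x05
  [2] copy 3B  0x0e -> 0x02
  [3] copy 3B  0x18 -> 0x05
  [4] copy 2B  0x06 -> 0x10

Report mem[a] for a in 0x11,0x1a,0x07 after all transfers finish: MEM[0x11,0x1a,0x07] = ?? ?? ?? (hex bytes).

MEM[0x11,0x1a,0x07] = 47 47 47

[0] 0x11->0x06 len=8 : 50 78 dc 17 da 91 7f 89
[1] 0x0a->0x05 len=3 : da 91 7f
[2] 0x0e->0x02 len=3 : a3 58 88
[3] 0x18->0x05 len=3 : 89 e8 47
[4] 0x06->0x10 len=2 : e8 47
query mem[0x11]=0x47, mem[0x1a]=0x47, mem[0x07]=0x47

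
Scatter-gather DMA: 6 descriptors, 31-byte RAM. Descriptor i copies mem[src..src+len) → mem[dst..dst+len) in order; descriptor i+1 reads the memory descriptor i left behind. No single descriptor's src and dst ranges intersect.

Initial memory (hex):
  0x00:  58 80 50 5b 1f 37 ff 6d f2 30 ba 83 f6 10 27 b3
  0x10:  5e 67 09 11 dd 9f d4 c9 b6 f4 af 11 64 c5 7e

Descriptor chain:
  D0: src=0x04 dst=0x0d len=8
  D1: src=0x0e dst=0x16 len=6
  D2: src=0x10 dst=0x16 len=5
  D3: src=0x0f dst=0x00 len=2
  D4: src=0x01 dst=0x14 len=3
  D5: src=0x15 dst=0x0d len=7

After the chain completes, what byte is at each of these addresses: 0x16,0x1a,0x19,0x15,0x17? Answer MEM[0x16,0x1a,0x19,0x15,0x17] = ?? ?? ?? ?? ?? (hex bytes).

MEM[0x16,0x1a,0x19,0x15,0x17] = 5b 83 ba 50 f2

[0] 0x04->0x0d len=8 : 1f 37 ff 6d f2 30 ba 83
[1] 0x0e->0x16 len=6 : 37 ff 6d f2 30 ba
[2] 0x10->0x16 len=5 : 6d f2 30 ba 83
[3] 0x0f->0x00 len=2 : ff 6d
[4] 0x01->0x14 len=3 : 6d 50 5b
[5] 0x15->0x0d len=7 : 50 5b f2 30 ba 83 ba
query mem[0x16]=0x5b, mem[0x1a]=0x83, mem[0x19]=0xba, mem[0x15]=0x50, mem[0x17]=0xf2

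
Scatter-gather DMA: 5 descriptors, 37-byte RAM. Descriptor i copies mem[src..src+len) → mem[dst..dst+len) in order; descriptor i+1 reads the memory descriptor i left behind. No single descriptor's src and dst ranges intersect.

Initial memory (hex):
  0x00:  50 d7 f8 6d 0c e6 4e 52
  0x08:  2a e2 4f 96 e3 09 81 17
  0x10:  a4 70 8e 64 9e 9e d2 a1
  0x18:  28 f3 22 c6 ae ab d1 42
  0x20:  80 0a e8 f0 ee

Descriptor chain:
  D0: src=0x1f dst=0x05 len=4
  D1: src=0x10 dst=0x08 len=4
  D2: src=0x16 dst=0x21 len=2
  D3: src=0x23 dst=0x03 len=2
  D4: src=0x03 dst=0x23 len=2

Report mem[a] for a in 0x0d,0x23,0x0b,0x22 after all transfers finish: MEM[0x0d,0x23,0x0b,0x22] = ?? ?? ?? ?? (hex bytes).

MEM[0x0d,0x23,0x0b,0x22] = 09 f0 64 a1

  after D0: wrote 4B at 0x05 = 42800ae8
  after D1: wrote 4B at 0x08 = a4708e64
  after D2: wrote 2B at 0x21 = d2a1
  after D3: wrote 2B at 0x03 = f0ee
  after D4: wrote 2B at 0x23 = f0ee
query mem[0x0d]=0x09, mem[0x23]=0xf0, mem[0x0b]=0x64, mem[0x22]=0xa1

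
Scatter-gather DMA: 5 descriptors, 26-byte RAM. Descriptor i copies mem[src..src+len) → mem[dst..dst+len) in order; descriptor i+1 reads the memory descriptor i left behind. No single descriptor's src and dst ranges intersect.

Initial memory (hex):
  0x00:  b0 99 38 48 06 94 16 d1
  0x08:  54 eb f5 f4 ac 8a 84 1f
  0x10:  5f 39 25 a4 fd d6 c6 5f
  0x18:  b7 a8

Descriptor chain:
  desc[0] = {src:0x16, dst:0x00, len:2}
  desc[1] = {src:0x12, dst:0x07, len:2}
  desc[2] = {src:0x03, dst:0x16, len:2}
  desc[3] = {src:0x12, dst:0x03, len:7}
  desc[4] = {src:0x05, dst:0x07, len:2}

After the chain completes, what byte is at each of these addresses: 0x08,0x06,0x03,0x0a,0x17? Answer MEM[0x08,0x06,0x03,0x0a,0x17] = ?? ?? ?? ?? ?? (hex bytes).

MEM[0x08,0x06,0x03,0x0a,0x17] = d6 d6 25 f5 06

[0] 0x16->0x00 len=2 : c6 5f
[1] 0x12->0x07 len=2 : 25 a4
[2] 0x03->0x16 len=2 : 48 06
[3] 0x12->0x03 len=7 : 25 a4 fd d6 48 06 b7
[4] 0x05->0x07 len=2 : fd d6
query mem[0x08]=0xd6, mem[0x06]=0xd6, mem[0x03]=0x25, mem[0x0a]=0xf5, mem[0x17]=0x06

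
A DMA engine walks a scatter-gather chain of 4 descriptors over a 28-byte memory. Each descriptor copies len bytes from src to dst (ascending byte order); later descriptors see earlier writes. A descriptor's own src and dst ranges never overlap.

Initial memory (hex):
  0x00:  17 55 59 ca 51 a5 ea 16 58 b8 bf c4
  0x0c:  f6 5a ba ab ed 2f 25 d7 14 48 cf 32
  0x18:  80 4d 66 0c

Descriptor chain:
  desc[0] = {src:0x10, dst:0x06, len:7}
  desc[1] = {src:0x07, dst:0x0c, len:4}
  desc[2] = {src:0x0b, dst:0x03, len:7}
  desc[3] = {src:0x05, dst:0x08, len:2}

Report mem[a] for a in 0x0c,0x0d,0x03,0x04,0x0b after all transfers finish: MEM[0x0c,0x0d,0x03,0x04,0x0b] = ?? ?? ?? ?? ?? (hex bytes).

[0] 0x10->0x06 len=7 : ed 2f 25 d7 14 48 cf
[1] 0x07->0x0c len=4 : 2f 25 d7 14
[2] 0x0b->0x03 len=7 : 48 2f 25 d7 14 ed 2f
[3] 0x05->0x08 len=2 : 25 d7
query mem[0x0c]=0x2f, mem[0x0d]=0x25, mem[0x03]=0x48, mem[0x04]=0x2f, mem[0x0b]=0x48

MEM[0x0c,0x0d,0x03,0x04,0x0b] = 2f 25 48 2f 48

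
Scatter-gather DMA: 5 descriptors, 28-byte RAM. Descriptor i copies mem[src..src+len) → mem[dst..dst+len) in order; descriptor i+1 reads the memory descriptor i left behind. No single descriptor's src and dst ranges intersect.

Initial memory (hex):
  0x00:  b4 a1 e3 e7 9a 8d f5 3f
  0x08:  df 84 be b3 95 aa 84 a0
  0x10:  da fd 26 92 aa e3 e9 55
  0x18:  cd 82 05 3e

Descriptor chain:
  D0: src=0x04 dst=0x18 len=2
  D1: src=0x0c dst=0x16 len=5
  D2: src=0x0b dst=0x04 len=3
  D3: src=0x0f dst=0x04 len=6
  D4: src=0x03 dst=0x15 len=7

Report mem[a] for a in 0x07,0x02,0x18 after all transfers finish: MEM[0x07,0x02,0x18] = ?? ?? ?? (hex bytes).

MEM[0x07,0x02,0x18] = 26 e3 fd

D0: mem[0x18..0x19] <- [9a 8d]
D1: mem[0x16..0x1a] <- [95 aa 84 a0 da]
D2: mem[0x04..0x06] <- [b3 95 aa]
D3: mem[0x04..0x09] <- [a0 da fd 26 92 aa]
D4: mem[0x15..0x1b] <- [e7 a0 da fd 26 92 aa]
query mem[0x07]=0x26, mem[0x02]=0xe3, mem[0x18]=0xfd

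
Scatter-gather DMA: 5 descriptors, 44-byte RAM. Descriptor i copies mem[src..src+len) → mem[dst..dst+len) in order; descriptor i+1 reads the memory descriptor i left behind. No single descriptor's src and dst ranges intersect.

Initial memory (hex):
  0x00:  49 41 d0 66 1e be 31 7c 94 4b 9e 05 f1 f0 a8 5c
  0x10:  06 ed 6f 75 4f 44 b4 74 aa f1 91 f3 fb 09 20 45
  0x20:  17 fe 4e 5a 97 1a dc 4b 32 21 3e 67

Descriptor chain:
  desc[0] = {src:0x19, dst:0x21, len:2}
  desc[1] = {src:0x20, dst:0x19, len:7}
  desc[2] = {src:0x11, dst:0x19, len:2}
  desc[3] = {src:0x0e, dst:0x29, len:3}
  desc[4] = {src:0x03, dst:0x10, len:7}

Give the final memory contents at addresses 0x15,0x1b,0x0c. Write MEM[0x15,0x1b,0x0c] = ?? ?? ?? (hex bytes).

D0: mem[0x21..0x22] <- [f1 91]
D1: mem[0x19..0x1f] <- [17 f1 91 5a 97 1a dc]
D2: mem[0x19..0x1a] <- [ed 6f]
D3: mem[0x29..0x2b] <- [a8 5c 06]
D4: mem[0x10..0x16] <- [66 1e be 31 7c 94 4b]
query mem[0x15]=0x94, mem[0x1b]=0x91, mem[0x0c]=0xf1

MEM[0x15,0x1b,0x0c] = 94 91 f1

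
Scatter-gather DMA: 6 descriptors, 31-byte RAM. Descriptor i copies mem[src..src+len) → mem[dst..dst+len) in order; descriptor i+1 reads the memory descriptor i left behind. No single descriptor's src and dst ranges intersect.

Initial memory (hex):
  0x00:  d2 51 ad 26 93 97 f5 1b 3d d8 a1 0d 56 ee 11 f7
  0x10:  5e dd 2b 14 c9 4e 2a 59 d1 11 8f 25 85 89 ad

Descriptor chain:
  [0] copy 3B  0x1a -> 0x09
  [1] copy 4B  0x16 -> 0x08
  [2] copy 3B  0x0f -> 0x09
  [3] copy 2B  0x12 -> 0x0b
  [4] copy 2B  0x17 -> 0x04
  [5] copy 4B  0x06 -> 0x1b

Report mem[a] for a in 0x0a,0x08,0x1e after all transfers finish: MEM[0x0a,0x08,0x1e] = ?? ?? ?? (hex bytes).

MEM[0x0a,0x08,0x1e] = 5e 2a f7

D0: mem[0x09..0x0b] <- [8f 25 85]
D1: mem[0x08..0x0b] <- [2a 59 d1 11]
D2: mem[0x09..0x0b] <- [f7 5e dd]
D3: mem[0x0b..0x0c] <- [2b 14]
D4: mem[0x04..0x05] <- [59 d1]
D5: mem[0x1b..0x1e] <- [f5 1b 2a f7]
query mem[0x0a]=0x5e, mem[0x08]=0x2a, mem[0x1e]=0xf7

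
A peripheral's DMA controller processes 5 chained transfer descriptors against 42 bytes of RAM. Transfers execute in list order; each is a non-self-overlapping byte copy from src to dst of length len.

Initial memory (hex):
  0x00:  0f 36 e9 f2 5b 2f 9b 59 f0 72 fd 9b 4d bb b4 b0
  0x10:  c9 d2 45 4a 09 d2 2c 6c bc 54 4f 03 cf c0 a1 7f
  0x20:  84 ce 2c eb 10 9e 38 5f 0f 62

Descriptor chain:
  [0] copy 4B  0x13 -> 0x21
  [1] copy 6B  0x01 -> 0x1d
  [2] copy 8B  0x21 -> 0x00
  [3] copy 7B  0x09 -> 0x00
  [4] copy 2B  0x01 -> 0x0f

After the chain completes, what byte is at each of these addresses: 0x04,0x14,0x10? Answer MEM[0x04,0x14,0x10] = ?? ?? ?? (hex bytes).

#0 dst[0x21+4] := {0x4a,0x09,0xd2,0x2c}
#1 dst[0x1d+6] := {0x36,0xe9,0xf2,0x5b,0x2f,0x9b}
#2 dst[0x00+8] := {0x2f,0x9b,0xd2,0x2c,0x9e,0x38,0x5f,0x0f}
#3 dst[0x00+7] := {0x72,0xfd,0x9b,0x4d,0xbb,0xb4,0xb0}
#4 dst[0x0f+2] := {0xfd,0x9b}
query mem[0x04]=0xbb, mem[0x14]=0x09, mem[0x10]=0x9b

MEM[0x04,0x14,0x10] = bb 09 9b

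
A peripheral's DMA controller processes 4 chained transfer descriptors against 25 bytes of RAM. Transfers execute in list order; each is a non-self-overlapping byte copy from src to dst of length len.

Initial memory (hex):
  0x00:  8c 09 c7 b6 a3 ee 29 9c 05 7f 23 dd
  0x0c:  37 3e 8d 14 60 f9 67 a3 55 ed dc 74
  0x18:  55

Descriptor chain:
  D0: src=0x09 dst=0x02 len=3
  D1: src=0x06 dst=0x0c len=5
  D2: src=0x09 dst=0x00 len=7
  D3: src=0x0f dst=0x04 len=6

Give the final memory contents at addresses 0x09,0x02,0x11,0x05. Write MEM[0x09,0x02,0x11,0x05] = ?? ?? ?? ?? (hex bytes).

  after D0: wrote 3B at 0x02 = 7f23dd
  after D1: wrote 5B at 0x0c = 299c057f23
  after D2: wrote 7B at 0x00 = 7f23dd299c057f
  after D3: wrote 6B at 0x04 = 7f23f967a355
query mem[0x09]=0x55, mem[0x02]=0xdd, mem[0x11]=0xf9, mem[0x05]=0x23

MEM[0x09,0x02,0x11,0x05] = 55 dd f9 23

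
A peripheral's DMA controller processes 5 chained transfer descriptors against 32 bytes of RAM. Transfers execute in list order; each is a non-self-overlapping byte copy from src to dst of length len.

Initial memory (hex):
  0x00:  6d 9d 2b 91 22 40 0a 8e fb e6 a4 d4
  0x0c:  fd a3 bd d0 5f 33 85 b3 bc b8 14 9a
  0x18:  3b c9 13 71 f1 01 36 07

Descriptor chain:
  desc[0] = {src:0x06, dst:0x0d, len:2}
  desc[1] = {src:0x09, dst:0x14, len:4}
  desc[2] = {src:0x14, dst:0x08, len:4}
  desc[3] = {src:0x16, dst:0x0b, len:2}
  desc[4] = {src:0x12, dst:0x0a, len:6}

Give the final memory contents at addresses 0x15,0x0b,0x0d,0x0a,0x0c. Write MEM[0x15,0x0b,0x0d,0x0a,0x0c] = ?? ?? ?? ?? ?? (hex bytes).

MEM[0x15,0x0b,0x0d,0x0a,0x0c] = a4 b3 a4 85 e6

[0] 0x06->0x0d len=2 : 0a 8e
[1] 0x09->0x14 len=4 : e6 a4 d4 fd
[2] 0x14->0x08 len=4 : e6 a4 d4 fd
[3] 0x16->0x0b len=2 : d4 fd
[4] 0x12->0x0a len=6 : 85 b3 e6 a4 d4 fd
query mem[0x15]=0xa4, mem[0x0b]=0xb3, mem[0x0d]=0xa4, mem[0x0a]=0x85, mem[0x0c]=0xe6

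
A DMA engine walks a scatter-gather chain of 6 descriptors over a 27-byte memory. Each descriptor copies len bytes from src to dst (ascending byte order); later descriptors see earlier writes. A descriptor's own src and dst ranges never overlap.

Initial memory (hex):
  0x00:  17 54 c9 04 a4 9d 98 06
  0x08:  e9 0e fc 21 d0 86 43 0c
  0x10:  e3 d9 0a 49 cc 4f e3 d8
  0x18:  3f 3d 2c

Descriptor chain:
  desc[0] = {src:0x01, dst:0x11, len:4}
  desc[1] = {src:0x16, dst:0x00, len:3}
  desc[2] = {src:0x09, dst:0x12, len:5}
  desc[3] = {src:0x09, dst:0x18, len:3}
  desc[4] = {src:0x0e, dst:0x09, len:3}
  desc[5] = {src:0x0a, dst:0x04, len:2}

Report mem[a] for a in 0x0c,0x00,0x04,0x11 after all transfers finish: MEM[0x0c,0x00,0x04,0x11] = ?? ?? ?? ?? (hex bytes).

D0: mem[0x11..0x14] <- [54 c9 04 a4]
D1: mem[0x00..0x02] <- [e3 d8 3f]
D2: mem[0x12..0x16] <- [0e fc 21 d0 86]
D3: mem[0x18..0x1a] <- [0e fc 21]
D4: mem[0x09..0x0b] <- [43 0c e3]
D5: mem[0x04..0x05] <- [0c e3]
query mem[0x0c]=0xd0, mem[0x00]=0xe3, mem[0x04]=0x0c, mem[0x11]=0x54

MEM[0x0c,0x00,0x04,0x11] = d0 e3 0c 54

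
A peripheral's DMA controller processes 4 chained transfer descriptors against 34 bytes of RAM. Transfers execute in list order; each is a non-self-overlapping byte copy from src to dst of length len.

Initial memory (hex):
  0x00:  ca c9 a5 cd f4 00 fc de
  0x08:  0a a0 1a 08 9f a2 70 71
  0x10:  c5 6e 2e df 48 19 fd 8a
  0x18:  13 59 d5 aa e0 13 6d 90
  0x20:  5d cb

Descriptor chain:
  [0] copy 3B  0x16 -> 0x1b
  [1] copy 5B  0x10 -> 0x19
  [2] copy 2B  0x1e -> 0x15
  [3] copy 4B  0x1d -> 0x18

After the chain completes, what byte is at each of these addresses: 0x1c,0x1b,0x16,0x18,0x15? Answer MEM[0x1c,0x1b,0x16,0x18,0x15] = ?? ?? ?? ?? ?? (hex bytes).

D0: mem[0x1b..0x1d] <- [fd 8a 13]
D1: mem[0x19..0x1d] <- [c5 6e 2e df 48]
D2: mem[0x15..0x16] <- [6d 90]
D3: mem[0x18..0x1b] <- [48 6d 90 5d]
query mem[0x1c]=0xdf, mem[0x1b]=0x5d, mem[0x16]=0x90, mem[0x18]=0x48, mem[0x15]=0x6d

MEM[0x1c,0x1b,0x16,0x18,0x15] = df 5d 90 48 6d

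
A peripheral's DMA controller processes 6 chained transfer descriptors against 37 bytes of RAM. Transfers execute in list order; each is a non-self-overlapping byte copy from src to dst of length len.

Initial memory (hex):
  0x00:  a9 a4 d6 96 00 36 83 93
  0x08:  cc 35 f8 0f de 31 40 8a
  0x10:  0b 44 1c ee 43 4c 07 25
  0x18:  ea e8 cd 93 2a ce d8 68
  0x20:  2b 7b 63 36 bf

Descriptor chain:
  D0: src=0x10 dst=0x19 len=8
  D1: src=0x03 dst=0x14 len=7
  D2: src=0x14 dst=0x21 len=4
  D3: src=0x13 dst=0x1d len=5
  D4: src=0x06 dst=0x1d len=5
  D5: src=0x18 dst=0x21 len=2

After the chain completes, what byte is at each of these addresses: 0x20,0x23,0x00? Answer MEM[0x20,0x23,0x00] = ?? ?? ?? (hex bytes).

MEM[0x20,0x23,0x00] = 35 36 a9

D0: mem[0x19..0x20] <- [0b 44 1c ee 43 4c 07 25]
D1: mem[0x14..0x1a] <- [96 00 36 83 93 cc 35]
D2: mem[0x21..0x24] <- [96 00 36 83]
D3: mem[0x1d..0x21] <- [ee 96 00 36 83]
D4: mem[0x1d..0x21] <- [83 93 cc 35 f8]
D5: mem[0x21..0x22] <- [93 cc]
query mem[0x20]=0x35, mem[0x23]=0x36, mem[0x00]=0xa9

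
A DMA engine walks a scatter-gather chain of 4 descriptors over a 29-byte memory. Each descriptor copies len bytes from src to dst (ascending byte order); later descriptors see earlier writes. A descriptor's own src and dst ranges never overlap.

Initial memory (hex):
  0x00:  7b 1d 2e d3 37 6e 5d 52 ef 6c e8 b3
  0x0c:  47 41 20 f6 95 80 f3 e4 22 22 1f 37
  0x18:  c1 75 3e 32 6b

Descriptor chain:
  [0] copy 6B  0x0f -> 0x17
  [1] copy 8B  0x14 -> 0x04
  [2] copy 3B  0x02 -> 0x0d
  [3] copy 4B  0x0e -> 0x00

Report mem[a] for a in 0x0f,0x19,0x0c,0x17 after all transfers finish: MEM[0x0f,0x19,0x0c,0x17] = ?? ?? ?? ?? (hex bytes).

#0 dst[0x17+6] := {0xf6,0x95,0x80,0xf3,0xe4,0x22}
#1 dst[0x04+8] := {0x22,0x22,0x1f,0xf6,0x95,0x80,0xf3,0xe4}
#2 dst[0x0d+3] := {0x2e,0xd3,0x22}
#3 dst[0x00+4] := {0xd3,0x22,0x95,0x80}
query mem[0x0f]=0x22, mem[0x19]=0x80, mem[0x0c]=0x47, mem[0x17]=0xf6

MEM[0x0f,0x19,0x0c,0x17] = 22 80 47 f6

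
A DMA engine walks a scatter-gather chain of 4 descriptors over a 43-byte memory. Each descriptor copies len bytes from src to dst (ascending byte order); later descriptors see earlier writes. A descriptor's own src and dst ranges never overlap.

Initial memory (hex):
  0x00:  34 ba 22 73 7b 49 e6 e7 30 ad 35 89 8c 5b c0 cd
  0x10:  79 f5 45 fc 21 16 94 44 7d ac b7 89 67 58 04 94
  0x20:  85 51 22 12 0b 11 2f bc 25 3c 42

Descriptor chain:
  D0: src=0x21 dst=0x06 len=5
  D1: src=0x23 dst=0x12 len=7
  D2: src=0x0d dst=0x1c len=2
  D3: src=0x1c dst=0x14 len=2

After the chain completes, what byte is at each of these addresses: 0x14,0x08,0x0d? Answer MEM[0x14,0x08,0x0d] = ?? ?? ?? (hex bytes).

#0 dst[0x06+5] := {0x51,0x22,0x12,0x0b,0x11}
#1 dst[0x12+7] := {0x12,0x0b,0x11,0x2f,0xbc,0x25,0x3c}
#2 dst[0x1c+2] := {0x5b,0xc0}
#3 dst[0x14+2] := {0x5b,0xc0}
query mem[0x14]=0x5b, mem[0x08]=0x12, mem[0x0d]=0x5b

MEM[0x14,0x08,0x0d] = 5b 12 5b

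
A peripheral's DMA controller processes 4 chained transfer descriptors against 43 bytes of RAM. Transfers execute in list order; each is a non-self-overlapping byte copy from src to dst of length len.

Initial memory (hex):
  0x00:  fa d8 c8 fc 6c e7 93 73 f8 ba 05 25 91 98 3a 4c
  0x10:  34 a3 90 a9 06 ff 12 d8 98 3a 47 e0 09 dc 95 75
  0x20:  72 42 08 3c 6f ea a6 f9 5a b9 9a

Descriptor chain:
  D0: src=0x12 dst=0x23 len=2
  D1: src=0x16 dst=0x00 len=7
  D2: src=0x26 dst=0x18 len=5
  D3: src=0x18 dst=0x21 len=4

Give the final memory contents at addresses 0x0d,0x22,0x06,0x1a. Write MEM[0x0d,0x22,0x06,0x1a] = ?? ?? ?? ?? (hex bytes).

#0 dst[0x23+2] := {0x90,0xa9}
#1 dst[0x00+7] := {0x12,0xd8,0x98,0x3a,0x47,0xe0,0x09}
#2 dst[0x18+5] := {0xa6,0xf9,0x5a,0xb9,0x9a}
#3 dst[0x21+4] := {0xa6,0xf9,0x5a,0xb9}
query mem[0x0d]=0x98, mem[0x22]=0xf9, mem[0x06]=0x09, mem[0x1a]=0x5a

MEM[0x0d,0x22,0x06,0x1a] = 98 f9 09 5a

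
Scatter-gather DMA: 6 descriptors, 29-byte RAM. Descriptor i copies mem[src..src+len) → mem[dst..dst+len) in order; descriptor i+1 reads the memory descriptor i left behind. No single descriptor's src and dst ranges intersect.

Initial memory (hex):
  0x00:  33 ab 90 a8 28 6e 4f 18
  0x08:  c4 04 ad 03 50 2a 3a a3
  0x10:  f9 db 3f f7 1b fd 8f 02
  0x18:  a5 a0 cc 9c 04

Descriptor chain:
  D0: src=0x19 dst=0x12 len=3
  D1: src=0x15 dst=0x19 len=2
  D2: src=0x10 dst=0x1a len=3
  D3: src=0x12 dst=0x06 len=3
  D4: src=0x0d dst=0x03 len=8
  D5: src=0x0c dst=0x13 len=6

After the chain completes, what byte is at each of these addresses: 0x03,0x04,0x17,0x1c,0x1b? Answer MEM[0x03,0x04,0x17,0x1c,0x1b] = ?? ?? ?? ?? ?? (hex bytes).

#0 dst[0x12+3] := {0xa0,0xcc,0x9c}
#1 dst[0x19+2] := {0xfd,0x8f}
#2 dst[0x1a+3] := {0xf9,0xdb,0xa0}
#3 dst[0x06+3] := {0xa0,0xcc,0x9c}
#4 dst[0x03+8] := {0x2a,0x3a,0xa3,0xf9,0xdb,0xa0,0xcc,0x9c}
#5 dst[0x13+6] := {0x50,0x2a,0x3a,0xa3,0xf9,0xdb}
query mem[0x03]=0x2a, mem[0x04]=0x3a, mem[0x17]=0xf9, mem[0x1c]=0xa0, mem[0x1b]=0xdb

MEM[0x03,0x04,0x17,0x1c,0x1b] = 2a 3a f9 a0 db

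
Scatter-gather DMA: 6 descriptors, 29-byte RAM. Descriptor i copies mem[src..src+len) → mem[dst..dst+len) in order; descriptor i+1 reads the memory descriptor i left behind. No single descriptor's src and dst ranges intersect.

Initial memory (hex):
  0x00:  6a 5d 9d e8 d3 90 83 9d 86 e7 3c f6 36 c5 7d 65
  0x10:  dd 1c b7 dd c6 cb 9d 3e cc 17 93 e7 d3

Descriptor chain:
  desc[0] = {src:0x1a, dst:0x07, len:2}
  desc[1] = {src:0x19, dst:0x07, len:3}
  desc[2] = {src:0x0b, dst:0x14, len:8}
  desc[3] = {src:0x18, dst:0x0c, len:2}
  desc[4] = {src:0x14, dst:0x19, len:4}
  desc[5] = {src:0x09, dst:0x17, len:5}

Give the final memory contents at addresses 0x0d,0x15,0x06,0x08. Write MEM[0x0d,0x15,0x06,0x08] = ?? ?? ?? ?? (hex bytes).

MEM[0x0d,0x15,0x06,0x08] = dd 36 83 93

  after D0: wrote 2B at 0x07 = 93e7
  after D1: wrote 3B at 0x07 = 1793e7
  after D2: wrote 8B at 0x14 = f636c57d65dd1cb7
  after D3: wrote 2B at 0x0c = 65dd
  after D4: wrote 4B at 0x19 = f636c57d
  after D5: wrote 5B at 0x17 = e73cf665dd
query mem[0x0d]=0xdd, mem[0x15]=0x36, mem[0x06]=0x83, mem[0x08]=0x93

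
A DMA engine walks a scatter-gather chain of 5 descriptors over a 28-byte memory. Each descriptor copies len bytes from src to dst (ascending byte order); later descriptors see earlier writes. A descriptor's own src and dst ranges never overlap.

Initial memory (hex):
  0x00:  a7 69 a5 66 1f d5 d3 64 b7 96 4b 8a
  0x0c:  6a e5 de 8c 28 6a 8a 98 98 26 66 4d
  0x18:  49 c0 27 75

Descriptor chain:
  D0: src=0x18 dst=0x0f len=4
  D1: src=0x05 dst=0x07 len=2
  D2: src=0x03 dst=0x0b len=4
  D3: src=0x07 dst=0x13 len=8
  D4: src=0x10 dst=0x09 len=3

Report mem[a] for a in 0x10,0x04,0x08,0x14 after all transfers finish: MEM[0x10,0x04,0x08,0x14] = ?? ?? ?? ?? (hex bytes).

D0: mem[0x0f..0x12] <- [49 c0 27 75]
D1: mem[0x07..0x08] <- [d5 d3]
D2: mem[0x0b..0x0e] <- [66 1f d5 d3]
D3: mem[0x13..0x1a] <- [d5 d3 96 4b 66 1f d5 d3]
D4: mem[0x09..0x0b] <- [c0 27 75]
query mem[0x10]=0xc0, mem[0x04]=0x1f, mem[0x08]=0xd3, mem[0x14]=0xd3

MEM[0x10,0x04,0x08,0x14] = c0 1f d3 d3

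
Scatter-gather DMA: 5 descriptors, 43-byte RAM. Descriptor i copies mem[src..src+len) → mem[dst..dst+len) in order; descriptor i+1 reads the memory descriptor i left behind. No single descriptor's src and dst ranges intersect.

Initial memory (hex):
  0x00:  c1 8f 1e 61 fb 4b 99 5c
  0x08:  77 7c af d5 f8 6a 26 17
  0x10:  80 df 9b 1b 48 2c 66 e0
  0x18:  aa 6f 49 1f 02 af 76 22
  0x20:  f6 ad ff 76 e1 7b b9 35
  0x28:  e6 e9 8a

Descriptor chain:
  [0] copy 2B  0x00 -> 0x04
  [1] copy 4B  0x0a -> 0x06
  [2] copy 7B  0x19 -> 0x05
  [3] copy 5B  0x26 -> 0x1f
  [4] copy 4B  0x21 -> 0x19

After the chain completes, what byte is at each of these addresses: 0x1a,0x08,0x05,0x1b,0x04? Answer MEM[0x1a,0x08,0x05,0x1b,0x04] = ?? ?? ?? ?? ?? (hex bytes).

[0] 0x00->0x04 len=2 : c1 8f
[1] 0x0a->0x06 len=4 : af d5 f8 6a
[2] 0x19->0x05 len=7 : 6f 49 1f 02 af 76 22
[3] 0x26->0x1f len=5 : b9 35 e6 e9 8a
[4] 0x21->0x19 len=4 : e6 e9 8a e1
query mem[0x1a]=0xe9, mem[0x08]=0x02, mem[0x05]=0x6f, mem[0x1b]=0x8a, mem[0x04]=0xc1

MEM[0x1a,0x08,0x05,0x1b,0x04] = e9 02 6f 8a c1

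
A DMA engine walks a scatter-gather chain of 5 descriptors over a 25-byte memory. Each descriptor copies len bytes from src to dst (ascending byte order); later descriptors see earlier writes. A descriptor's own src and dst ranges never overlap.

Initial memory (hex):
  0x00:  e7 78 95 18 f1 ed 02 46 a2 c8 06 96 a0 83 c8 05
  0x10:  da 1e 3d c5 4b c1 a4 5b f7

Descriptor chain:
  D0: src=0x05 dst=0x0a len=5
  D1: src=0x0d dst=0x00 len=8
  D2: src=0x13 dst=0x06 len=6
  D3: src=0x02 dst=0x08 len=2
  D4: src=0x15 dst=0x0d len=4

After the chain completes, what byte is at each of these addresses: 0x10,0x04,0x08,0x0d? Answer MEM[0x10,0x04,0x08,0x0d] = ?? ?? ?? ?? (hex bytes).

MEM[0x10,0x04,0x08,0x0d] = f7 1e 05 c1

D0: mem[0x0a..0x0e] <- [ed 02 46 a2 c8]
D1: mem[0x00..0x07] <- [a2 c8 05 da 1e 3d c5 4b]
D2: mem[0x06..0x0b] <- [c5 4b c1 a4 5b f7]
D3: mem[0x08..0x09] <- [05 da]
D4: mem[0x0d..0x10] <- [c1 a4 5b f7]
query mem[0x10]=0xf7, mem[0x04]=0x1e, mem[0x08]=0x05, mem[0x0d]=0xc1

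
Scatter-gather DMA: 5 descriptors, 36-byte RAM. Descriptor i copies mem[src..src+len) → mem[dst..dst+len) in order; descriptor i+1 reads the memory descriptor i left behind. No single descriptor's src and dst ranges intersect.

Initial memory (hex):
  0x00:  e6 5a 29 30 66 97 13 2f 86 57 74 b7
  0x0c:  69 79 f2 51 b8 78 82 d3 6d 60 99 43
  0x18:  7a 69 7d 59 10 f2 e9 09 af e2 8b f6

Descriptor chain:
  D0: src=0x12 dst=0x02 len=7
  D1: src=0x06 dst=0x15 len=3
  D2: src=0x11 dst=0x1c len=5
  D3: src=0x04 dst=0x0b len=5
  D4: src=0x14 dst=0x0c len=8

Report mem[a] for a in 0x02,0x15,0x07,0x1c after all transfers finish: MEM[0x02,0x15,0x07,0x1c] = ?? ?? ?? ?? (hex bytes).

MEM[0x02,0x15,0x07,0x1c] = 82 99 43 78

  after D0: wrote 7B at 0x02 = 82d36d6099437a
  after D1: wrote 3B at 0x15 = 99437a
  after D2: wrote 5B at 0x1c = 7882d36d99
  after D3: wrote 5B at 0x0b = 6d6099437a
  after D4: wrote 8B at 0x0c = 6d99437a7a697d59
query mem[0x02]=0x82, mem[0x15]=0x99, mem[0x07]=0x43, mem[0x1c]=0x78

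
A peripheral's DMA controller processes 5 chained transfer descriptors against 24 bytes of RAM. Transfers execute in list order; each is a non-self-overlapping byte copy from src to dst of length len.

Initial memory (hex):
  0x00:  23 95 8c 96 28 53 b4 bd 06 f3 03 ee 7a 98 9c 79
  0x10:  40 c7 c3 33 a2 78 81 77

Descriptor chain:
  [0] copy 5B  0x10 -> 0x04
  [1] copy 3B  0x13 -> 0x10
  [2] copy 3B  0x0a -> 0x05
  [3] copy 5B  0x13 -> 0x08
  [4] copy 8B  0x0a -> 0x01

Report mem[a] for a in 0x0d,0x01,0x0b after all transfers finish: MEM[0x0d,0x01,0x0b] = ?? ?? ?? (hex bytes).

MEM[0x0d,0x01,0x0b] = 98 78 81

[0] 0x10->0x04 len=5 : 40 c7 c3 33 a2
[1] 0x13->0x10 len=3 : 33 a2 78
[2] 0x0a->0x05 len=3 : 03 ee 7a
[3] 0x13->0x08 len=5 : 33 a2 78 81 77
[4] 0x0a->0x01 len=8 : 78 81 77 98 9c 79 33 a2
query mem[0x0d]=0x98, mem[0x01]=0x78, mem[0x0b]=0x81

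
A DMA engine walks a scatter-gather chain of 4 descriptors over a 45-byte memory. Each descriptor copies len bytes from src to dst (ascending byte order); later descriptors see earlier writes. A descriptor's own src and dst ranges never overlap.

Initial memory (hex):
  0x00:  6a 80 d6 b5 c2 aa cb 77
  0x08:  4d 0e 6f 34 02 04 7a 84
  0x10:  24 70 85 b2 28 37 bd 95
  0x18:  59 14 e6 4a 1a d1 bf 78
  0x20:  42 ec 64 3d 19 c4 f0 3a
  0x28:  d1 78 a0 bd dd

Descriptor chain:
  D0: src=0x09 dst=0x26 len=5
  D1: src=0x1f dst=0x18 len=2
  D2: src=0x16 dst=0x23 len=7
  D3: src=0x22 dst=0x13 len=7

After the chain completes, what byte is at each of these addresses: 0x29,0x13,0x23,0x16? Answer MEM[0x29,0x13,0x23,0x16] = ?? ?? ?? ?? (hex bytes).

[0] 0x09->0x26 len=5 : 0e 6f 34 02 04
[1] 0x1f->0x18 len=2 : 78 42
[2] 0x16->0x23 len=7 : bd 95 78 42 e6 4a 1a
[3] 0x22->0x13 len=7 : 64 bd 95 78 42 e6 4a
query mem[0x29]=0x1a, mem[0x13]=0x64, mem[0x23]=0xbd, mem[0x16]=0x78

MEM[0x29,0x13,0x23,0x16] = 1a 64 bd 78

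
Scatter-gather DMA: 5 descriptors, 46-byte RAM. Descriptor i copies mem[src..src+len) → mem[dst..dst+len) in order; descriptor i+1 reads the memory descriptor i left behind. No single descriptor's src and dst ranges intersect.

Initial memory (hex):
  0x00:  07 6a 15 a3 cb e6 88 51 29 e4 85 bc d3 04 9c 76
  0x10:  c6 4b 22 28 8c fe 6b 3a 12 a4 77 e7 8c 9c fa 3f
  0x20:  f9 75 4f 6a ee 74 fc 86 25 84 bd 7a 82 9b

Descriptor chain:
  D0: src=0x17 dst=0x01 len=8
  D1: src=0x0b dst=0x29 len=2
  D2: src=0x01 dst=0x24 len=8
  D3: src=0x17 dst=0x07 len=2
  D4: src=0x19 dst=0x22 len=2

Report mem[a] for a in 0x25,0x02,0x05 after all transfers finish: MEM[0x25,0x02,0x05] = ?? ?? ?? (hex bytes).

D0: mem[0x01..0x08] <- [3a 12 a4 77 e7 8c 9c fa]
D1: mem[0x29..0x2a] <- [bc d3]
D2: mem[0x24..0x2b] <- [3a 12 a4 77 e7 8c 9c fa]
D3: mem[0x07..0x08] <- [3a 12]
D4: mem[0x22..0x23] <- [a4 77]
query mem[0x25]=0x12, mem[0x02]=0x12, mem[0x05]=0xe7

MEM[0x25,0x02,0x05] = 12 12 e7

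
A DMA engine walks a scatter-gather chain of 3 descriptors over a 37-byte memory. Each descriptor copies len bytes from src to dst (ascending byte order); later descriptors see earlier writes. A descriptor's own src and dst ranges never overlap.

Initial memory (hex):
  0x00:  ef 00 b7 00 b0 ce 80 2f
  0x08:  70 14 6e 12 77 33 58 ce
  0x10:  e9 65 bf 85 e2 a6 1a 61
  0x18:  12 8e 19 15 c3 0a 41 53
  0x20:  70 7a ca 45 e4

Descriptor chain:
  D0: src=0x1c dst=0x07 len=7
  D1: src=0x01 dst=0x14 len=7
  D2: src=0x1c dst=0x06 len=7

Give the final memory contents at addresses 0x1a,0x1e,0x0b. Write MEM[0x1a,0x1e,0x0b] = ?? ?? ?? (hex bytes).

D0: mem[0x07..0x0d] <- [c3 0a 41 53 70 7a ca]
D1: mem[0x14..0x1a] <- [00 b7 00 b0 ce 80 c3]
D2: mem[0x06..0x0c] <- [c3 0a 41 53 70 7a ca]
query mem[0x1a]=0xc3, mem[0x1e]=0x41, mem[0x0b]=0x7a

MEM[0x1a,0x1e,0x0b] = c3 41 7a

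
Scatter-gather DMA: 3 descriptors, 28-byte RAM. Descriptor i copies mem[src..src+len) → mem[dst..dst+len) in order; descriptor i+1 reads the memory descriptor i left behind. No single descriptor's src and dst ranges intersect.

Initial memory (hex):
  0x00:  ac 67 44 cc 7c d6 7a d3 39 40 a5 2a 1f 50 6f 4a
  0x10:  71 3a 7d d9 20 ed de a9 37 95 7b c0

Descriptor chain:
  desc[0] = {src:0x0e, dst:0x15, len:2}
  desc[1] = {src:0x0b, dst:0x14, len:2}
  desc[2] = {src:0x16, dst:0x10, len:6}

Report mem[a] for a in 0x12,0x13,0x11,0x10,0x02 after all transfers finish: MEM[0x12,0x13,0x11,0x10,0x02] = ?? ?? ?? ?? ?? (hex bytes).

D0: mem[0x15..0x16] <- [6f 4a]
D1: mem[0x14..0x15] <- [2a 1f]
D2: mem[0x10..0x15] <- [4a a9 37 95 7b c0]
query mem[0x12]=0x37, mem[0x13]=0x95, mem[0x11]=0xa9, mem[0x10]=0x4a, mem[0x02]=0x44

MEM[0x12,0x13,0x11,0x10,0x02] = 37 95 a9 4a 44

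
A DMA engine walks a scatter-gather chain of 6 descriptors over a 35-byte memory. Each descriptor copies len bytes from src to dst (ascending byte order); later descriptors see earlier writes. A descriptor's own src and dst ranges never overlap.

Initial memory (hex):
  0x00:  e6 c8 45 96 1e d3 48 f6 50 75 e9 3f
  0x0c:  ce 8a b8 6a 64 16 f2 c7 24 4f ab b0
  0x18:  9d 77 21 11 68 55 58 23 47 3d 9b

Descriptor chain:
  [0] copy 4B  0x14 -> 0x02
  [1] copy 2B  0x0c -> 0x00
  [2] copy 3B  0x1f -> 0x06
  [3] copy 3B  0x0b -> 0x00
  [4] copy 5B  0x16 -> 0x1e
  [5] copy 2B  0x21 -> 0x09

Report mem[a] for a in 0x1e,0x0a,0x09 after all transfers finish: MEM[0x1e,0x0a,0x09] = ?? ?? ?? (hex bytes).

D0: mem[0x02..0x05] <- [24 4f ab b0]
D1: mem[0x00..0x01] <- [ce 8a]
D2: mem[0x06..0x08] <- [23 47 3d]
D3: mem[0x00..0x02] <- [3f ce 8a]
D4: mem[0x1e..0x22] <- [ab b0 9d 77 21]
D5: mem[0x09..0x0a] <- [77 21]
query mem[0x1e]=0xab, mem[0x0a]=0x21, mem[0x09]=0x77

MEM[0x1e,0x0a,0x09] = ab 21 77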